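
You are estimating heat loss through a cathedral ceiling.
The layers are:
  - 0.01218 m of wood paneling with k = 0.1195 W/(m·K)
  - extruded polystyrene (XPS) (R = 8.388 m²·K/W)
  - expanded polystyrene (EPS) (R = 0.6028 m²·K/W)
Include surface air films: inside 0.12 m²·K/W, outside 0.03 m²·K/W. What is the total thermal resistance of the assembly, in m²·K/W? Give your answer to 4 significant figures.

9.243 m²·K/W

0.01218/0.1195 = 0.10192
R_total = 0.12 + 0.10192 + 8.388 + 0.6028 + 0.03 = 9.2427 m²·K/W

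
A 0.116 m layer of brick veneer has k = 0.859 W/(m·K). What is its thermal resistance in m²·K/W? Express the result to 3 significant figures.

0.135 m²·K/W

R = L/k = 0.116/0.859 = 0.135 m²·K/W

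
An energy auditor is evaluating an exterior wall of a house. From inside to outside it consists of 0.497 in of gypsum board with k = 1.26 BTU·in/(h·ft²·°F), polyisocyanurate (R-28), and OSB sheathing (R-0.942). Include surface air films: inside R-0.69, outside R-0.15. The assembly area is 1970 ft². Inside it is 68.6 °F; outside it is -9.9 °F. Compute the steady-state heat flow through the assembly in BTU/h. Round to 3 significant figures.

5120 BTU/h

0.497/1.26 = 0.3944
R_total = 0.69 + 0.3944 + 28 + 0.942 + 0.15 = 30.18 ft²·°F·h/BTU
Q = A·ΔT/R = 1970 × (68.6 − (-9.9)) / 30.18 = 5125 BTU/h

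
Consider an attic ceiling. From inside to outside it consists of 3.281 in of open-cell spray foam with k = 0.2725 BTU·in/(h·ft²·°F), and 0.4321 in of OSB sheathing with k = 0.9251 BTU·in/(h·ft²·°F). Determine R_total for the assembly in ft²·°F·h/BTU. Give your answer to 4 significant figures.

3.281/0.2725 = 12.04
0.4321/0.9251 = 0.46708
R_total = 12.04 + 0.46708 = 12.507 ft²·°F·h/BTU

12.51 ft²·°F·h/BTU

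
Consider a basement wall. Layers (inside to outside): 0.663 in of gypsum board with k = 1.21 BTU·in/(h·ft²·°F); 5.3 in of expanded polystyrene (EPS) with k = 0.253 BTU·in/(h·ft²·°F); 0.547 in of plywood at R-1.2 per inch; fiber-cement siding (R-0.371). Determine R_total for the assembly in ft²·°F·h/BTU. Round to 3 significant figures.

0.663/1.21 = 0.5479
5.3/0.253 = 20.95
0.547 × 1.2 = 0.6564
R_total = 0.5479 + 20.95 + 0.6564 + 0.371 = 22.52 ft²·°F·h/BTU

22.5 ft²·°F·h/BTU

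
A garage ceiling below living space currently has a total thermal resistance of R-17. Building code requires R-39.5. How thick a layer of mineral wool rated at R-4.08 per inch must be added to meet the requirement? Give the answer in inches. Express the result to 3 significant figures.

ΔR = 39.5 − 17 = 22.5 ft²·°F·h/BTU
L = ΔR / (R/in) = 22.5/4.08 = 5.515 in

5.51 in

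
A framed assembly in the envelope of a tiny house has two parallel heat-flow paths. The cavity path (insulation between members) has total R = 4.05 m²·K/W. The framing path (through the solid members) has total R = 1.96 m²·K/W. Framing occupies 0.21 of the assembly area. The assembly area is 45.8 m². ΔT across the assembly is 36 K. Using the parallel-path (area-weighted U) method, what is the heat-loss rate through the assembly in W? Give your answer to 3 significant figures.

498 W

U_eff = 0.79/4.05 + 0.21/1.96 = 0.1951 + 0.1071 = 0.3022
R_eff = 1/U_eff = 3.309 m²·K/W
Q = 45.8 × 36 / 3.309 = 498.3 W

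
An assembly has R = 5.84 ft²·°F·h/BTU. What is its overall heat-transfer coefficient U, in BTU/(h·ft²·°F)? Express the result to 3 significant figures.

U = 1/R = 1/5.84 = 0.1712

0.171 BTU/(h·ft²·°F)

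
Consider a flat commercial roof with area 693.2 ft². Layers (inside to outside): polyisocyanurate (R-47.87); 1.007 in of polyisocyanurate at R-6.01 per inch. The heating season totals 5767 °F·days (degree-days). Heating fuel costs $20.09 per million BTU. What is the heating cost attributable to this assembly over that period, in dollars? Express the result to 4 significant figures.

35.75 dollars

1.007 × 6.01 = 6.0521
R_total = 47.87 + 6.0521 = 53.922 ft²·°F·h/BTU
E = A × HDD × 24 / R = 693.2 × 5767 × 24 / 53.922 = 1779300 BTU
Cost = 1779300/10⁶ × 20.09 = $35.746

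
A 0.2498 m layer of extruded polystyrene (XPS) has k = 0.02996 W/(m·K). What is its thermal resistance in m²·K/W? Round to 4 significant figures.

8.338 m²·K/W

R = L/k = 0.2498/0.02996 = 8.3378 m²·K/W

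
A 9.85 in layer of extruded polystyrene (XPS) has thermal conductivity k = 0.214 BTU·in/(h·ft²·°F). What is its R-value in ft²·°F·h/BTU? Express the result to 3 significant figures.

R = L/k = 9.85/0.214 = 46.03 ft²·°F·h/BTU

46.0 ft²·°F·h/BTU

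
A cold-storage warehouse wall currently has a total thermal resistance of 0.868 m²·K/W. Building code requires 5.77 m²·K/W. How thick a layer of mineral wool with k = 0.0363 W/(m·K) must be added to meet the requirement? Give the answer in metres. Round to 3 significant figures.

ΔR = 5.77 − 0.868 = 4.902 m²·K/W
L = ΔR × k = 4.902 × 0.0363 = 0.1779 m

0.178 m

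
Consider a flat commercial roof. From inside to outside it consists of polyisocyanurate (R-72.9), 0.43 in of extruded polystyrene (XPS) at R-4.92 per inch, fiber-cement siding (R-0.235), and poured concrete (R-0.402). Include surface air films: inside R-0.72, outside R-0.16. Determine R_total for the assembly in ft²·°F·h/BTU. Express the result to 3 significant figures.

76.5 ft²·°F·h/BTU

0.43 × 4.92 = 2.116
R_total = 0.72 + 72.9 + 2.116 + 0.235 + 0.402 + 0.16 = 76.53 ft²·°F·h/BTU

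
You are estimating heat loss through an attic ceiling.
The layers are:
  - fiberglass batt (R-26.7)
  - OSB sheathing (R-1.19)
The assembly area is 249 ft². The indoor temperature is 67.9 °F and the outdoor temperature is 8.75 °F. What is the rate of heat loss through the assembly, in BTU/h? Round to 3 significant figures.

R_total = 26.7 + 1.19 = 27.89 ft²·°F·h/BTU
Q = A·ΔT/R = 249 × (67.9 − 8.75) / 27.89 = 528.1 BTU/h

528 BTU/h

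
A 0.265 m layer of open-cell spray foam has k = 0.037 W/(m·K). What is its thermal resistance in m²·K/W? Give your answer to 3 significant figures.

R = L/k = 0.265/0.037 = 7.162 m²·K/W

7.16 m²·K/W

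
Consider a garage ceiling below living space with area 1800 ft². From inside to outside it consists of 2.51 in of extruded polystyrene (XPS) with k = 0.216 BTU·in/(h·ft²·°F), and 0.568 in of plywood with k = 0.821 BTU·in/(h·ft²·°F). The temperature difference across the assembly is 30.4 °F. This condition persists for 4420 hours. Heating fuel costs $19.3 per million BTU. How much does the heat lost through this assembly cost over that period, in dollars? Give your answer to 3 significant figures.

2.51/0.216 = 11.62
0.568/0.821 = 0.6918
R_total = 11.62 + 0.6918 = 12.31 ft²·°F·h/BTU
Q = 1800 × 30.4 / 12.31 = 4444 BTU/h
E = 4444 × 4420 = 19640000 BTU
Cost = 19640000/10⁶ × 19.3 = $379.1

379 dollars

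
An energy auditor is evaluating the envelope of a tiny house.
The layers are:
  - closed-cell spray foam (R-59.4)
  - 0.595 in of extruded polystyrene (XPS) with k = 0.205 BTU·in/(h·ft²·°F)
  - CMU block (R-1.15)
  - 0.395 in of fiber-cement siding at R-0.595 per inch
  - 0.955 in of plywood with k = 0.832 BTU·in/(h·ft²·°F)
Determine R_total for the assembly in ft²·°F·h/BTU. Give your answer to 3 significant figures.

64.8 ft²·°F·h/BTU

0.595/0.205 = 2.902
0.395 × 0.595 = 0.235
0.955/0.832 = 1.148
R_total = 59.4 + 2.902 + 1.15 + 0.235 + 1.148 = 64.84 ft²·°F·h/BTU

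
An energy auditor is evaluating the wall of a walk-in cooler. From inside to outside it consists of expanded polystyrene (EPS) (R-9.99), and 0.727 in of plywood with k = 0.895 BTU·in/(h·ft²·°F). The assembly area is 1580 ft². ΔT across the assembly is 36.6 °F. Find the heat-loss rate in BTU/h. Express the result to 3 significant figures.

5350 BTU/h

0.727/0.895 = 0.8123
R_total = 9.99 + 0.8123 = 10.8 ft²·°F·h/BTU
Q = A·ΔT/R = 1580 × 36.6 / 10.8 = 5353 BTU/h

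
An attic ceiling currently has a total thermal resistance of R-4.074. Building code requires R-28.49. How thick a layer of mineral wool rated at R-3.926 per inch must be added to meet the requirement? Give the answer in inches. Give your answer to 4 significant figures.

6.219 in

ΔR = 28.49 − 4.074 = 24.416 ft²·°F·h/BTU
L = ΔR / (R/in) = 24.416/3.926 = 6.2191 in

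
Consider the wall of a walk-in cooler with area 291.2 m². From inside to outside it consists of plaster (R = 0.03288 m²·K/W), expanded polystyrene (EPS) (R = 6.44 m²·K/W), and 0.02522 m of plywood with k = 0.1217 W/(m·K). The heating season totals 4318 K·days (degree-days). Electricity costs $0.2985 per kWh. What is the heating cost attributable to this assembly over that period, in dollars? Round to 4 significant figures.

1348 dollars

0.02522/0.1217 = 0.20723
R_total = 0.03288 + 6.44 + 0.20723 = 6.6801 m²·K/W
E = A × HDD × 24 / R / 1000 = 291.2 × 4318 × 24 / 6.6801 / 1000 = 4517.5 kWh
Cost = 4517.5 × 0.2985 = $1348.5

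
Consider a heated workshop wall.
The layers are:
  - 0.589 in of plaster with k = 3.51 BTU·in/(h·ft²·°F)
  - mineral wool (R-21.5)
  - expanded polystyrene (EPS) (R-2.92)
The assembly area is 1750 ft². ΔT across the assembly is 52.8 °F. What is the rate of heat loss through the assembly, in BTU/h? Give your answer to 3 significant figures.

3760 BTU/h

0.589/3.51 = 0.1678
R_total = 0.1678 + 21.5 + 2.92 = 24.59 ft²·°F·h/BTU
Q = A·ΔT/R = 1750 × 52.8 / 24.59 = 3758 BTU/h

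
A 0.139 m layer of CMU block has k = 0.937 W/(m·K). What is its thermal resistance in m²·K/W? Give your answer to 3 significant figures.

0.148 m²·K/W

R = L/k = 0.139/0.937 = 0.1483 m²·K/W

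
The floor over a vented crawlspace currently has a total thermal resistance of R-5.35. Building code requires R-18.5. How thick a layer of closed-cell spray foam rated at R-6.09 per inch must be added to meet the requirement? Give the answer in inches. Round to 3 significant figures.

2.16 in

ΔR = 18.5 − 5.35 = 13.15 ft²·°F·h/BTU
L = ΔR / (R/in) = 13.15/6.09 = 2.159 in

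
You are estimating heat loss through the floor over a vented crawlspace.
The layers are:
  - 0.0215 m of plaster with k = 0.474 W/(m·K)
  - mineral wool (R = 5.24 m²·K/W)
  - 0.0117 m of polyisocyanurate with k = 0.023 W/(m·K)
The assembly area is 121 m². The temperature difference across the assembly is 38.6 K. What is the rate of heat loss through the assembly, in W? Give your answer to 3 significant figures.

0.0215/0.474 = 0.04536
0.0117/0.023 = 0.5087
R_total = 0.04536 + 5.24 + 0.5087 = 5.794 m²·K/W
Q = A·ΔT/R = 121 × 38.6 / 5.794 = 806.1 W

806 W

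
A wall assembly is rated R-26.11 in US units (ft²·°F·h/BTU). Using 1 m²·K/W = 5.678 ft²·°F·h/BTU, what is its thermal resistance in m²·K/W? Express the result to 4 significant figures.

4.598 m²·K/W

R_SI = 26.11/5.678 = 4.5985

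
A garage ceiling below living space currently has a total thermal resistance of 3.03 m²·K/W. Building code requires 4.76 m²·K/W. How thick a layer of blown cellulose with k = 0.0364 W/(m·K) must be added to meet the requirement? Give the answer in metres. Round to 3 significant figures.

0.0630 m

ΔR = 4.76 − 3.03 = 1.73 m²·K/W
L = ΔR × k = 1.73 × 0.0364 = 0.06297 m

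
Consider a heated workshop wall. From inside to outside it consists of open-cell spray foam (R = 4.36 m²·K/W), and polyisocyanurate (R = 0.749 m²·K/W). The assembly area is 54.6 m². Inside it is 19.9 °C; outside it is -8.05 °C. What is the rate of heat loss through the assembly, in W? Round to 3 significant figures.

R_total = 4.36 + 0.749 = 5.109 m²·K/W
Q = A·ΔT/R = 54.6 × (19.9 − (-8.05)) / 5.109 = 298.7 W

299 W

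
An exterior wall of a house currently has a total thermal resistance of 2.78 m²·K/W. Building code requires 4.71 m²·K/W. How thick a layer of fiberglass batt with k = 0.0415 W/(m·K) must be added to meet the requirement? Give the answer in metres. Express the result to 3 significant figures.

ΔR = 4.71 − 2.78 = 1.93 m²·K/W
L = ΔR × k = 1.93 × 0.0415 = 0.0801 m

0.0801 m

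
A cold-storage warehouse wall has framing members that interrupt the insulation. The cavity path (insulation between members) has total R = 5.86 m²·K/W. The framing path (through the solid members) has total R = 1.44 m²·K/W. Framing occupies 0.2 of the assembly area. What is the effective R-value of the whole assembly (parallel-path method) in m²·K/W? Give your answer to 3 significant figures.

U_eff = 0.8/5.86 + 0.2/1.44 = 0.1365 + 0.1389 = 0.2754
R_eff = 1/U_eff = 3.631 m²·K/W

3.63 m²·K/W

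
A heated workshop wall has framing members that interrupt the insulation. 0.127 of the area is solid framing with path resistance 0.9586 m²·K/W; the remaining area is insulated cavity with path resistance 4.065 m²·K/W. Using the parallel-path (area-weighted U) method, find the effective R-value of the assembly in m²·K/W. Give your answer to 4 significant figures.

2.880 m²·K/W

U_eff = 0.873/4.065 + 0.127/0.9586 = 0.21476 + 0.13248 = 0.34725
R_eff = 1/U_eff = 2.8798 m²·K/W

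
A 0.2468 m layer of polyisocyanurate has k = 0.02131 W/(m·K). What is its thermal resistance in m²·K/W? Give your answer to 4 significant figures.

11.58 m²·K/W

R = L/k = 0.2468/0.02131 = 11.581 m²·K/W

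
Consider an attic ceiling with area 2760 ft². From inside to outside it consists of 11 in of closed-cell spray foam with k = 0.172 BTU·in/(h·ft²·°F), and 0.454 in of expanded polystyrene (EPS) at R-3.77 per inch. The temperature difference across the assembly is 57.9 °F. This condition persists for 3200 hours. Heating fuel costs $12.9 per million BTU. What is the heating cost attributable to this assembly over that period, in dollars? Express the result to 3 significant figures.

11/0.172 = 63.95
0.454 × 3.77 = 1.712
R_total = 63.95 + 1.712 = 65.67 ft²·°F·h/BTU
Q = 2760 × 57.9 / 65.67 = 2434 BTU/h
E = 2434 × 3200 = 7788000 BTU
Cost = 7788000/10⁶ × 12.9 = $100.5

100 dollars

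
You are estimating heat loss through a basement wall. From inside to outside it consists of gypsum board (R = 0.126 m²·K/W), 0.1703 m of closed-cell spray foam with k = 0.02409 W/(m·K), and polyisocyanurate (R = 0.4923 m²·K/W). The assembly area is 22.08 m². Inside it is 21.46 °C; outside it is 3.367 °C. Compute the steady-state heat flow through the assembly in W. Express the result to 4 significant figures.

51.97 W

0.1703/0.02409 = 7.0693
R_total = 0.126 + 7.0693 + 0.4923 = 7.6876 m²·K/W
Q = A·ΔT/R = 22.08 × (21.46 − 3.367) / 7.6876 = 51.966 W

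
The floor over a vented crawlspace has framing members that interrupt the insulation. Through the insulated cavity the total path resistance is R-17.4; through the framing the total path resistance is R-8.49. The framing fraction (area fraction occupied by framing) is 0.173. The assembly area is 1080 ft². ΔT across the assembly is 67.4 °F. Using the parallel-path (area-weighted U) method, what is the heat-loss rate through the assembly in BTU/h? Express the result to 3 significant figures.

U_eff = 0.827/17.4 + 0.173/8.49 = 0.04753 + 0.02038 = 0.06791
R_eff = 1/U_eff = 14.73 ft²·°F·h/BTU
Q = 1080 × 67.4 / 14.73 = 4943 BTU/h

4940 BTU/h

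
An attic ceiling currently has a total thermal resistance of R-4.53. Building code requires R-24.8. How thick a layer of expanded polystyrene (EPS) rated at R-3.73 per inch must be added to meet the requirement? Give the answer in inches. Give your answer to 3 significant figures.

5.43 in

ΔR = 24.8 − 4.53 = 20.27 ft²·°F·h/BTU
L = ΔR / (R/in) = 20.27/3.73 = 5.434 in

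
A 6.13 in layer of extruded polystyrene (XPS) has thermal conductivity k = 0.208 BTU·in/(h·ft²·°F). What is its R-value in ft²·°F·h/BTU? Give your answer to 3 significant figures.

29.5 ft²·°F·h/BTU

R = L/k = 6.13/0.208 = 29.47 ft²·°F·h/BTU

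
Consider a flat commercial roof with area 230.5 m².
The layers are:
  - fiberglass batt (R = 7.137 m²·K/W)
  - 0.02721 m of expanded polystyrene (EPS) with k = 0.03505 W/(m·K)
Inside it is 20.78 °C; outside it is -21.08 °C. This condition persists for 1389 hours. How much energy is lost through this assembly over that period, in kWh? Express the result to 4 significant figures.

1694 kWh

0.02721/0.03505 = 0.77632
R_total = 7.137 + 0.77632 = 7.9133 m²·K/W
Q = 230.5 × (20.78 − (-21.08)) / 7.9133 = 1219.3 W
E = 1219.3 W × 1389 h / 1000 = 1693.6 kWh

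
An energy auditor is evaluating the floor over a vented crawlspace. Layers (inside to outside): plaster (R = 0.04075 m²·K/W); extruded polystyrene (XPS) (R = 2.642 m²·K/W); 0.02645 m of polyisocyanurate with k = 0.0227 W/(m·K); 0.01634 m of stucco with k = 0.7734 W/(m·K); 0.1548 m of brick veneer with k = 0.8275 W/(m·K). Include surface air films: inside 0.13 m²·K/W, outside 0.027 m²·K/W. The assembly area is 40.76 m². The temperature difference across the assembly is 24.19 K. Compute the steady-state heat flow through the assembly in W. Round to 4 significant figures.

234.0 W

0.02645/0.0227 = 1.1652
0.01634/0.7734 = 0.021127
0.1548/0.8275 = 0.18707
R_total = 0.13 + 0.04075 + 2.642 + 1.1652 + 0.021127 + 0.18707 + 0.027 = 4.2131 m²·K/W
Q = A·ΔT/R = 40.76 × 24.19 / 4.2131 = 234.03 W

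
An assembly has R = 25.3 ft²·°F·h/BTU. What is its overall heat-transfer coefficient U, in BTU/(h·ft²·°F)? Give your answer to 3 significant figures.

0.0395 BTU/(h·ft²·°F)

U = 1/R = 1/25.3 = 0.03953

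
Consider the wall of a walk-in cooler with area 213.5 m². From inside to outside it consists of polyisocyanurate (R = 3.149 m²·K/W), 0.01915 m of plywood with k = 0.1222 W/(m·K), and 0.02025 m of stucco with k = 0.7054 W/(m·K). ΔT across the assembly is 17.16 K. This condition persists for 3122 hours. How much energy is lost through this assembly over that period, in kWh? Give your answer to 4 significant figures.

3430 kWh

0.01915/0.1222 = 0.15671
0.02025/0.7054 = 0.028707
R_total = 3.149 + 0.15671 + 0.028707 = 3.3344 m²·K/W
Q = 213.5 × 17.16 / 3.3344 = 1098.7 W
E = 1098.7 W × 3122 h / 1000 = 3430.3 kWh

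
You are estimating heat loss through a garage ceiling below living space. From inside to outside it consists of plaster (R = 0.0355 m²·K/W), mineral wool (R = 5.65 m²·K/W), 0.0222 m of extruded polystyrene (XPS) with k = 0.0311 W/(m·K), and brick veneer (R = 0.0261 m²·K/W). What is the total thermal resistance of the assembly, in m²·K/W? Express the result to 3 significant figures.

6.43 m²·K/W

0.0222/0.0311 = 0.7138
R_total = 0.0355 + 5.65 + 0.7138 + 0.0261 = 6.425 m²·K/W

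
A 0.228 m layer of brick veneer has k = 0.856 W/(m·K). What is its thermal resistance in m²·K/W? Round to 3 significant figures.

0.266 m²·K/W

R = L/k = 0.228/0.856 = 0.2664 m²·K/W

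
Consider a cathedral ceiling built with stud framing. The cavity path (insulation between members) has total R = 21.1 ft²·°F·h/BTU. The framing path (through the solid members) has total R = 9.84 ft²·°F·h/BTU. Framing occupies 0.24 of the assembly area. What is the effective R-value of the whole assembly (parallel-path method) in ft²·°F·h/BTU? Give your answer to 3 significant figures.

16.6 ft²·°F·h/BTU

U_eff = 0.76/21.1 + 0.24/9.84 = 0.03602 + 0.02439 = 0.06041
R_eff = 1/U_eff = 16.55 ft²·°F·h/BTU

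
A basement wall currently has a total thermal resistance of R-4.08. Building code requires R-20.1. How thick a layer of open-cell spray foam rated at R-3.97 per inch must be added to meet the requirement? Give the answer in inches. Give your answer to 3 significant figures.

4.04 in

ΔR = 20.1 − 4.08 = 16.02 ft²·°F·h/BTU
L = ΔR / (R/in) = 16.02/3.97 = 4.035 in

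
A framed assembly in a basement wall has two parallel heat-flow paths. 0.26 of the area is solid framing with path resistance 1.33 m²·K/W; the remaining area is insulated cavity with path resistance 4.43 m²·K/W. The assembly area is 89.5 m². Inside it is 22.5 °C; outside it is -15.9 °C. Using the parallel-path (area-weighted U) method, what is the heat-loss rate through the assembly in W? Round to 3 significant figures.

1250 W

U_eff = 0.74/4.43 + 0.26/1.33 = 0.167 + 0.1955 = 0.3625
R_eff = 1/U_eff = 2.758 m²·K/W
Q = 89.5 × (22.5 − (-15.9)) / 2.758 = 1246 W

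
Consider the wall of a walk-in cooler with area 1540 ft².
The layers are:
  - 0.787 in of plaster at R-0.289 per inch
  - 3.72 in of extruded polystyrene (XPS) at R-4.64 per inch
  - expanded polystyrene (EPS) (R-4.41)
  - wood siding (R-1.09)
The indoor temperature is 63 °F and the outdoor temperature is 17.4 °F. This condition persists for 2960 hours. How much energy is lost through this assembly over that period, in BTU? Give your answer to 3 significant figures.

9040000 BTU

0.787 × 0.289 = 0.2274
3.72 × 4.64 = 17.26
R_total = 0.2274 + 17.26 + 4.41 + 1.09 = 22.99 ft²·°F·h/BTU
Q = 1540 × (63 − 17.4) / 22.99 = 3055 BTU/h
E = 3055 × 2960 = 9042000 BTU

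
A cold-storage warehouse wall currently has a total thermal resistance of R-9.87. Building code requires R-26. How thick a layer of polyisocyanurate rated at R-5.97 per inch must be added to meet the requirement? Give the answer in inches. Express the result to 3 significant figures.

ΔR = 26 − 9.87 = 16.13 ft²·°F·h/BTU
L = ΔR / (R/in) = 16.13/5.97 = 2.702 in

2.70 in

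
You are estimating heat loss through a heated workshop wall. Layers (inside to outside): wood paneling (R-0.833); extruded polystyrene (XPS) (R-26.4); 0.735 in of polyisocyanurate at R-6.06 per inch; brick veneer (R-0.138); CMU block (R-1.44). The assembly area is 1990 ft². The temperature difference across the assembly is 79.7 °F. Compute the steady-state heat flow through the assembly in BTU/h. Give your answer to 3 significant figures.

4770 BTU/h

0.735 × 6.06 = 4.454
R_total = 0.833 + 26.4 + 4.454 + 0.138 + 1.44 = 33.27 ft²·°F·h/BTU
Q = A·ΔT/R = 1990 × 79.7 / 33.27 = 4768 BTU/h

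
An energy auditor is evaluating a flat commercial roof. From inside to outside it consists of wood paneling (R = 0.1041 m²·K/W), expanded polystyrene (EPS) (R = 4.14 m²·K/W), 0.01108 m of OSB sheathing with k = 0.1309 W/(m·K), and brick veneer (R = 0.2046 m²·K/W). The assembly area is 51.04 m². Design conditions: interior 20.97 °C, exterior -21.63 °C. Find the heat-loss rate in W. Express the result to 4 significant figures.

479.6 W

0.01108/0.1309 = 0.084645
R_total = 0.1041 + 4.14 + 0.084645 + 0.2046 = 4.5333 m²·K/W
Q = A·ΔT/R = 51.04 × (20.97 − (-21.63)) / 4.5333 = 479.62 W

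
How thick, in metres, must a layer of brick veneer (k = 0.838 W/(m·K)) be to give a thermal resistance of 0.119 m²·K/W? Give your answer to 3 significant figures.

L = R·k = 0.119 × 0.838 = 0.09972 m

0.0997 m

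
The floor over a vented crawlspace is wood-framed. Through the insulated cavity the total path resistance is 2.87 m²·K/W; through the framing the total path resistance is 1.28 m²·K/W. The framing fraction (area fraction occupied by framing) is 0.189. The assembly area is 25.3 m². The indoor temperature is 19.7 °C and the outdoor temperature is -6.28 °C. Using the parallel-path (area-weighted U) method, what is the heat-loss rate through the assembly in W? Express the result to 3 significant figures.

283 W

U_eff = 0.811/2.87 + 0.189/1.28 = 0.2826 + 0.1477 = 0.4302
R_eff = 1/U_eff = 2.324 m²·K/W
Q = 25.3 × (19.7 − (-6.28)) / 2.324 = 282.8 W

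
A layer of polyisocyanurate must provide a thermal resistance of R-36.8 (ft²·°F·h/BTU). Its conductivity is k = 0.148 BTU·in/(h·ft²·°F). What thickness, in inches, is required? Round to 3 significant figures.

L = R × k = 36.8 × 0.148 = 5.446 in

5.45 in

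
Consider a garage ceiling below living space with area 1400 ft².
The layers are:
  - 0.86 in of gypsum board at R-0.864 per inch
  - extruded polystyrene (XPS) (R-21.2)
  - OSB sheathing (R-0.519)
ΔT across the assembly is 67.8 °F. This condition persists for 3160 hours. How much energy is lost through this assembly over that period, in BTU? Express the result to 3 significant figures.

13400000 BTU

0.86 × 0.864 = 0.743
R_total = 0.743 + 21.2 + 0.519 = 22.46 ft²·°F·h/BTU
Q = 1400 × 67.8 / 22.46 = 4226 BTU/h
E = 4226 × 3160 = 13350000 BTU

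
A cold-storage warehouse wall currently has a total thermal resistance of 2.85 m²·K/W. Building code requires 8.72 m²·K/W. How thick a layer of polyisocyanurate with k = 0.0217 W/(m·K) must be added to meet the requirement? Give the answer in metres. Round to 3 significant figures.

0.127 m

ΔR = 8.72 − 2.85 = 5.87 m²·K/W
L = ΔR × k = 5.87 × 0.0217 = 0.1274 m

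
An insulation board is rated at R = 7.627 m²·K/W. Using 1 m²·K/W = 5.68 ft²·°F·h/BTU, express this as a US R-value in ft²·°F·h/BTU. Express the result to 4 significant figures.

R_US = 7.627 × 5.68 = 43.321

43.32 ft²·°F·h/BTU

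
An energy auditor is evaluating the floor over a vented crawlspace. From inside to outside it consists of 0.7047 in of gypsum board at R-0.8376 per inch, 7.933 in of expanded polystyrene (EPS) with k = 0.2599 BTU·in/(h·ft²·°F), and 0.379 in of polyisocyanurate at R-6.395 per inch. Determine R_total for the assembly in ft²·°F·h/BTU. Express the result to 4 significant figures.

0.7047 × 0.8376 = 0.59026
7.933/0.2599 = 30.523
0.379 × 6.395 = 2.4237
R_total = 0.59026 + 30.523 + 2.4237 = 33.537 ft²·°F·h/BTU

33.54 ft²·°F·h/BTU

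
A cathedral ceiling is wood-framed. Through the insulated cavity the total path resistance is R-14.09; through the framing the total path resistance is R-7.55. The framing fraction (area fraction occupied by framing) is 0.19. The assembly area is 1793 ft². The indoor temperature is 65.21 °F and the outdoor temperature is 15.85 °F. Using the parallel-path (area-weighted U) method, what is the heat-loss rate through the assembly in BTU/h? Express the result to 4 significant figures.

7315 BTU/h

U_eff = 0.81/14.09 + 0.19/7.55 = 0.057488 + 0.025166 = 0.082653
R_eff = 1/U_eff = 12.099 ft²·°F·h/BTU
Q = 1793 × (65.21 − 15.85) / 12.099 = 7315 BTU/h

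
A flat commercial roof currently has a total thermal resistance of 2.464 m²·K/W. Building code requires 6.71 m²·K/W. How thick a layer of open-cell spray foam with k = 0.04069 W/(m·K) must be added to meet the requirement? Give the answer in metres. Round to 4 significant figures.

0.1728 m

ΔR = 6.71 − 2.464 = 4.246 m²·K/W
L = ΔR × k = 4.246 × 0.04069 = 0.17277 m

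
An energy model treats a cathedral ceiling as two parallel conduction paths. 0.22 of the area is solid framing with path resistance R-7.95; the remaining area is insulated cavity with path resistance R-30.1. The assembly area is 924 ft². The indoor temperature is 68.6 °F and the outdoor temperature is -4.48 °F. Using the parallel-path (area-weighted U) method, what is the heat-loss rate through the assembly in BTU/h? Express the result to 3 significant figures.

U_eff = 0.78/30.1 + 0.22/7.95 = 0.02591 + 0.02767 = 0.05359
R_eff = 1/U_eff = 18.66 ft²·°F·h/BTU
Q = 924 × (68.6 − (-4.48)) / 18.66 = 3618 BTU/h

3620 BTU/h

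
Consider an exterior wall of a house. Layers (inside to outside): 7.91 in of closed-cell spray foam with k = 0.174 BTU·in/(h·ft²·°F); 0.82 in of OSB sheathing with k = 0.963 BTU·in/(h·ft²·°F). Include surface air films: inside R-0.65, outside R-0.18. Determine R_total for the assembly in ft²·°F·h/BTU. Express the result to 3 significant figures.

47.1 ft²·°F·h/BTU

7.91/0.174 = 45.46
0.82/0.963 = 0.8515
R_total = 0.65 + 45.46 + 0.8515 + 0.18 = 47.14 ft²·°F·h/BTU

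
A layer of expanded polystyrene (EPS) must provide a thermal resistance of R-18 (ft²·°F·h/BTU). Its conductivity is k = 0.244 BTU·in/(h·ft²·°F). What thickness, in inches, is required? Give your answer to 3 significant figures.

L = R × k = 18 × 0.244 = 4.392 in

4.39 in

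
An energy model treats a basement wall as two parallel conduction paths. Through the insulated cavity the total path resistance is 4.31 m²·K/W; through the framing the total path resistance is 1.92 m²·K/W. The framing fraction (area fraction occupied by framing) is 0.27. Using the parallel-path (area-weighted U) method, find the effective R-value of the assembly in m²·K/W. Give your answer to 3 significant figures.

3.23 m²·K/W

U_eff = 0.73/4.31 + 0.27/1.92 = 0.1694 + 0.1406 = 0.31
R_eff = 1/U_eff = 3.226 m²·K/W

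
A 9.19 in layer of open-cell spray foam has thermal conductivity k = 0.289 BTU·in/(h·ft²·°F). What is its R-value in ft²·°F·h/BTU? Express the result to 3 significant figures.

31.8 ft²·°F·h/BTU

R = L/k = 9.19/0.289 = 31.8 ft²·°F·h/BTU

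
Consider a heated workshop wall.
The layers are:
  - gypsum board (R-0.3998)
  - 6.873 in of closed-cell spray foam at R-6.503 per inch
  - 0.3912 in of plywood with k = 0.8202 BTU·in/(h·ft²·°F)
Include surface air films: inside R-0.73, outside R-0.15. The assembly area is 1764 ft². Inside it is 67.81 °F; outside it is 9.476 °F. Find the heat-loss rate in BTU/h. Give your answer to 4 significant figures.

6.873 × 6.503 = 44.695
0.3912/0.8202 = 0.47696
R_total = 0.73 + 0.3998 + 44.695 + 0.47696 + 0.15 = 46.452 ft²·°F·h/BTU
Q = A·ΔT/R = 1764 × (67.81 − 9.476) / 46.452 = 2215.2 BTU/h

2215 BTU/h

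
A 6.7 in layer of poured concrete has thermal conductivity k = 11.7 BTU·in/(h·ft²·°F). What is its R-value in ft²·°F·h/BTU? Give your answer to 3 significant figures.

0.573 ft²·°F·h/BTU

R = L/k = 6.7/11.7 = 0.5726 ft²·°F·h/BTU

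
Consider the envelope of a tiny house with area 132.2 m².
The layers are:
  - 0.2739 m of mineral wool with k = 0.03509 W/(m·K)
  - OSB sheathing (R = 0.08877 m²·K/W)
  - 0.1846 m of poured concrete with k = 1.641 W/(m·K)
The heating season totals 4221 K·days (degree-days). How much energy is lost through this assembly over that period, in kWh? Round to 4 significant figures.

1673 kWh

0.2739/0.03509 = 7.8056
0.1846/1.641 = 0.11249
R_total = 7.8056 + 0.08877 + 0.11249 = 8.0069 m²·K/W
E = A × HDD × 24 / R / 1000 = 132.2 × 4221 × 24 / 8.0069 / 1000 = 1672.6 kWh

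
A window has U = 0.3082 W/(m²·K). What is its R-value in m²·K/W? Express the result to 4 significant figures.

3.245 m²·K/W

R = 1/U = 1/0.3082 = 3.2446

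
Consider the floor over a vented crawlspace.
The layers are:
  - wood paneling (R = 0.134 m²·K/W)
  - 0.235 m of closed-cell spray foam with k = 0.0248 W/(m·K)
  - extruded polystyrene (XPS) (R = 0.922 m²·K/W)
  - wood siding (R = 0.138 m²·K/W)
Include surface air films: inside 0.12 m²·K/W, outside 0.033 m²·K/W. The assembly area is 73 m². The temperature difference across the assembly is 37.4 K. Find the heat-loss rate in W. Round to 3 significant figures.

0.235/0.0248 = 9.476
R_total = 0.12 + 0.134 + 9.476 + 0.922 + 0.138 + 0.033 = 10.82 m²·K/W
Q = A·ΔT/R = 73 × 37.4 / 10.82 = 252.3 W

252 W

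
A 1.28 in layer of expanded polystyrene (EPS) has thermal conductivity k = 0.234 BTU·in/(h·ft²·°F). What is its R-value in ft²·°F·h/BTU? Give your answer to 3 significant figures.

5.47 ft²·°F·h/BTU

R = L/k = 1.28/0.234 = 5.47 ft²·°F·h/BTU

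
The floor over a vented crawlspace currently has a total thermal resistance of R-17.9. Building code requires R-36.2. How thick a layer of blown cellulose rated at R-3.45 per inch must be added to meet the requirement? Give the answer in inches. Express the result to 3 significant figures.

ΔR = 36.2 − 17.9 = 18.3 ft²·°F·h/BTU
L = ΔR / (R/in) = 18.3/3.45 = 5.304 in

5.30 in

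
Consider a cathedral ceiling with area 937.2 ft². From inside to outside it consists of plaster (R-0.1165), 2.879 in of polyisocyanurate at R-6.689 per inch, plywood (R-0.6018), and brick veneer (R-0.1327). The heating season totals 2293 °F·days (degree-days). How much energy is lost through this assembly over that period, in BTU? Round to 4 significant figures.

2.879 × 6.689 = 19.258
R_total = 0.1165 + 19.258 + 0.6018 + 0.1327 = 20.109 ft²·°F·h/BTU
E = A × HDD × 24 / R = 937.2 × 2293 × 24 / 20.109 = 2564900 BTU

2565000 BTU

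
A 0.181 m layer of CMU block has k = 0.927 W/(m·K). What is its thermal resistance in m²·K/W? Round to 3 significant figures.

0.195 m²·K/W

R = L/k = 0.181/0.927 = 0.1953 m²·K/W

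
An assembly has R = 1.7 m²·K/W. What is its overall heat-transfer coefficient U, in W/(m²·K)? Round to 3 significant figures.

U = 1/R = 1/1.7 = 0.5882

0.588 W/(m²·K)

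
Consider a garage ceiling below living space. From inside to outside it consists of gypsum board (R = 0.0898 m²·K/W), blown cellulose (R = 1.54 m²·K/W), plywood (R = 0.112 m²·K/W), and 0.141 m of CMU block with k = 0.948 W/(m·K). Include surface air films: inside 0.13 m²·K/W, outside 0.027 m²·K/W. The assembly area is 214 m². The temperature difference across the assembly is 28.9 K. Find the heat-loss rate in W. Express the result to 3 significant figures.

3020 W

0.141/0.948 = 0.1487
R_total = 0.13 + 0.0898 + 1.54 + 0.112 + 0.1487 + 0.027 = 2.048 m²·K/W
Q = A·ΔT/R = 214 × 28.9 / 2.048 = 3021 W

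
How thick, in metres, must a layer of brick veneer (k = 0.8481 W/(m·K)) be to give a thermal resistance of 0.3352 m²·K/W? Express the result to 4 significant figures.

0.2843 m

L = R·k = 0.3352 × 0.8481 = 0.28428 m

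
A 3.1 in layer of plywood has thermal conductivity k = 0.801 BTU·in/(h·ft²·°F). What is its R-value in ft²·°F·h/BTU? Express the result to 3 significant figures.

3.87 ft²·°F·h/BTU

R = L/k = 3.1/0.801 = 3.87 ft²·°F·h/BTU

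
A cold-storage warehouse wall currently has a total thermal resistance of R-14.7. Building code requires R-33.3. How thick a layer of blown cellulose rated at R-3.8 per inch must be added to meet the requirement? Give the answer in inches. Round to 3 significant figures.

4.89 in

ΔR = 33.3 − 14.7 = 18.6 ft²·°F·h/BTU
L = ΔR / (R/in) = 18.6/3.8 = 4.895 in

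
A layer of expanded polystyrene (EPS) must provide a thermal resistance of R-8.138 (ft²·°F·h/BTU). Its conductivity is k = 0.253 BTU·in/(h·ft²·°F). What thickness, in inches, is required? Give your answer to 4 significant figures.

L = R × k = 8.138 × 0.253 = 2.0589 in

2.059 in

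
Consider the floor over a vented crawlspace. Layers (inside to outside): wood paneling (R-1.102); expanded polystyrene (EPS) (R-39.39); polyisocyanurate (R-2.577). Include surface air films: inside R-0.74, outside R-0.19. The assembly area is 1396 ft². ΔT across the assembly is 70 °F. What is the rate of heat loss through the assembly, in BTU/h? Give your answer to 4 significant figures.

R_total = 0.74 + 1.102 + 39.39 + 2.577 + 0.19 = 43.999 ft²·°F·h/BTU
Q = A·ΔT/R = 1396 × 70 / 43.999 = 2221 BTU/h

2221 BTU/h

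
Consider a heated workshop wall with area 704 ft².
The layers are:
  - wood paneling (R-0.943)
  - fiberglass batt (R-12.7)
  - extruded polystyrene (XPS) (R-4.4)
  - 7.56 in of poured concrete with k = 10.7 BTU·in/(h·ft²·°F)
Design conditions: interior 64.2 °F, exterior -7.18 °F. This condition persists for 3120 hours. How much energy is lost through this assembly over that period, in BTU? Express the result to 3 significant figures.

8360000 BTU

7.56/10.7 = 0.7065
R_total = 0.943 + 12.7 + 4.4 + 0.7065 = 18.75 ft²·°F·h/BTU
Q = 704 × (64.2 − (-7.18)) / 18.75 = 2680 BTU/h
E = 2680 × 3120 = 8362000 BTU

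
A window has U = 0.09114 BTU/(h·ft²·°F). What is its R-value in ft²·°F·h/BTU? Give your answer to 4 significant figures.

10.97 ft²·°F·h/BTU

R = 1/U = 1/0.09114 = 10.972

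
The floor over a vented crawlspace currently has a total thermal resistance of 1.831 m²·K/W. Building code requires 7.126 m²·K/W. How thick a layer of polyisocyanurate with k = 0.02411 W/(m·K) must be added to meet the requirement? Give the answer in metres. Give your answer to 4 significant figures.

0.1277 m

ΔR = 7.126 − 1.831 = 5.295 m²·K/W
L = ΔR × k = 5.295 × 0.02411 = 0.12766 m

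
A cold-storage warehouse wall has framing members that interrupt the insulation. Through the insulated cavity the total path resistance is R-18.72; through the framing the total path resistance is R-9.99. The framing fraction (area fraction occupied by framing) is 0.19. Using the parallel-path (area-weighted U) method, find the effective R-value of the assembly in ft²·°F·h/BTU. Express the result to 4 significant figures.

16.05 ft²·°F·h/BTU

U_eff = 0.81/18.72 + 0.19/9.99 = 0.043269 + 0.019019 = 0.062288
R_eff = 1/U_eff = 16.054 ft²·°F·h/BTU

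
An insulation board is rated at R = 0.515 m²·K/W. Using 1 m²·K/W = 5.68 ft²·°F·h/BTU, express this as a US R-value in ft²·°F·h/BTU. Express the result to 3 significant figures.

2.93 ft²·°F·h/BTU

R_US = 0.515 × 5.68 = 2.925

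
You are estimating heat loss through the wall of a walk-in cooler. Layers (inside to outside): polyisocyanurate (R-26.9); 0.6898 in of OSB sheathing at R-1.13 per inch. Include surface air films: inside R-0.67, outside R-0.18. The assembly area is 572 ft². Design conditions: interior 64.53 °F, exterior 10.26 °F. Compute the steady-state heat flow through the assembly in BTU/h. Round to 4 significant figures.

0.6898 × 1.13 = 0.77947
R_total = 0.67 + 26.9 + 0.77947 + 0.18 = 28.529 ft²·°F·h/BTU
Q = A·ΔT/R = 572 × (64.53 − 10.26) / 28.529 = 1088.1 BTU/h

1088 BTU/h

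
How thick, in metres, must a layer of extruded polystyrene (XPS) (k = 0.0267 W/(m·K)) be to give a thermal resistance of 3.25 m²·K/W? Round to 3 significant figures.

L = R·k = 3.25 × 0.0267 = 0.08678 m

0.0868 m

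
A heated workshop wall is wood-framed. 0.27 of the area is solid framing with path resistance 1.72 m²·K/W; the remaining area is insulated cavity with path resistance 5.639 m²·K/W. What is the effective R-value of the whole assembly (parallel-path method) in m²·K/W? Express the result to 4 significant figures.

U_eff = 0.73/5.639 + 0.27/1.72 = 0.12946 + 0.15698 = 0.28643
R_eff = 1/U_eff = 3.4912 m²·K/W

3.491 m²·K/W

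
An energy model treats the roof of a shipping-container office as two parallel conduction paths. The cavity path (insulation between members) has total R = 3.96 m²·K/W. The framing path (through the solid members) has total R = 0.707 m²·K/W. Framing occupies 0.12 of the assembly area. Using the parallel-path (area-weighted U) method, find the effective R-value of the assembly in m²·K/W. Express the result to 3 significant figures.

U_eff = 0.88/3.96 + 0.12/0.707 = 0.2222 + 0.1697 = 0.392
R_eff = 1/U_eff = 2.551 m²·K/W

2.55 m²·K/W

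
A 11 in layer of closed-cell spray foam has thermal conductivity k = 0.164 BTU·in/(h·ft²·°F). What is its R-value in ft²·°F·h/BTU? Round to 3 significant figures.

R = L/k = 11/0.164 = 67.07 ft²·°F·h/BTU

67.1 ft²·°F·h/BTU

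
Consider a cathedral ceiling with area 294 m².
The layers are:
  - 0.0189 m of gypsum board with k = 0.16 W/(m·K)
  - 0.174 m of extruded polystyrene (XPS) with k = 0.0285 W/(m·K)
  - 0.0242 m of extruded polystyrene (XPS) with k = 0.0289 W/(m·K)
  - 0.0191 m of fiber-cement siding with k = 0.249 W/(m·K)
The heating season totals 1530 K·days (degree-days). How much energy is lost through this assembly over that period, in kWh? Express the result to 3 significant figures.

1510 kWh

0.0189/0.16 = 0.1181
0.174/0.0285 = 6.105
0.0242/0.0289 = 0.8374
0.0191/0.249 = 0.07671
R_total = 0.1181 + 6.105 + 0.8374 + 0.07671 = 7.137 m²·K/W
E = A × HDD × 24 / R / 1000 = 294 × 1530 × 24 / 7.137 / 1000 = 1513 kWh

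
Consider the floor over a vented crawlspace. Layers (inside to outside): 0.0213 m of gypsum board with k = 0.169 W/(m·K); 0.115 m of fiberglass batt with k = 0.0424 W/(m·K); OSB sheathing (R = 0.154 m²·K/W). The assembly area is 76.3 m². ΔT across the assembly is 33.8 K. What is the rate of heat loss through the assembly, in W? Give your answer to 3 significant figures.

862 W

0.0213/0.169 = 0.126
0.115/0.0424 = 2.712
R_total = 0.126 + 2.712 + 0.154 = 2.992 m²·K/W
Q = A·ΔT/R = 76.3 × 33.8 / 2.992 = 861.9 W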